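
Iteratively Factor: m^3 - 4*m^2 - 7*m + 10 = (m - 5)*(m^2 + m - 2) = (m - 5)*(m - 1)*(m + 2)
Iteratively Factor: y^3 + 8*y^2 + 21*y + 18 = (y + 3)*(y^2 + 5*y + 6) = (y + 2)*(y + 3)*(y + 3)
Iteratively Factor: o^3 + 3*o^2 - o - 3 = (o - 1)*(o^2 + 4*o + 3) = (o - 1)*(o + 1)*(o + 3)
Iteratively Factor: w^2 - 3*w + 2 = (w - 1)*(w - 2)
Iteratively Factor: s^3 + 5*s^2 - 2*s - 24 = (s - 2)*(s^2 + 7*s + 12) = (s - 2)*(s + 4)*(s + 3)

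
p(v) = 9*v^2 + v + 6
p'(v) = 18*v + 1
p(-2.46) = 58.00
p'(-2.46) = -43.28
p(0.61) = 9.96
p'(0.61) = 11.98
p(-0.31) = 6.55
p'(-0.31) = -4.58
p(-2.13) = 44.70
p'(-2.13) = -37.34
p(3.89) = 146.08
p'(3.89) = 71.02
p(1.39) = 24.78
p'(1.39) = 26.02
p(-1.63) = 28.28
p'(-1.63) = -28.34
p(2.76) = 77.32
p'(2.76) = 50.68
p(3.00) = 90.00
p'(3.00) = 55.00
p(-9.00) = 726.00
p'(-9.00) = -161.00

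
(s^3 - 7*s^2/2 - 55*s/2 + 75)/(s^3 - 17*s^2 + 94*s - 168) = (2*s^2 + 5*s - 25)/(2*(s^2 - 11*s + 28))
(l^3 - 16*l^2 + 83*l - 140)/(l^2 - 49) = (l^2 - 9*l + 20)/(l + 7)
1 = 1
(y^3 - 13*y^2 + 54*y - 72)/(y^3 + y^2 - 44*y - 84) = (y^3 - 13*y^2 + 54*y - 72)/(y^3 + y^2 - 44*y - 84)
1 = 1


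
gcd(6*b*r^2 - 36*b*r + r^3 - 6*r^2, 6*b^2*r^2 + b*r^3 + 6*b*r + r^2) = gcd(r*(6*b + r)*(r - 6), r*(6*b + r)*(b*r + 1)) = 6*b*r + r^2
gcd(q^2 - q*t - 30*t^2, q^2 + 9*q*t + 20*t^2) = q + 5*t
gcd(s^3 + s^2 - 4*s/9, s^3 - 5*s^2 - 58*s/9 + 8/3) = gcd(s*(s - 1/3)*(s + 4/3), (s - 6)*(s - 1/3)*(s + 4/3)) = s^2 + s - 4/9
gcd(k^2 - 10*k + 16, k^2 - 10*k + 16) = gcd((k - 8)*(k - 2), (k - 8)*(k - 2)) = k^2 - 10*k + 16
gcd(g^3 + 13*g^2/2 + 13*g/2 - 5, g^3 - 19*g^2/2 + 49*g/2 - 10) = g - 1/2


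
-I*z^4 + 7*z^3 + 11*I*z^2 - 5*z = z*(z + I)*(z + 5*I)*(-I*z + 1)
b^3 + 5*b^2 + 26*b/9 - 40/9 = (b - 2/3)*(b + 5/3)*(b + 4)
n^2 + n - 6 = (n - 2)*(n + 3)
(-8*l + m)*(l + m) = -8*l^2 - 7*l*m + m^2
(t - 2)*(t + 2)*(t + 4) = t^3 + 4*t^2 - 4*t - 16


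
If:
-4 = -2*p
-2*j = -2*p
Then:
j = 2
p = 2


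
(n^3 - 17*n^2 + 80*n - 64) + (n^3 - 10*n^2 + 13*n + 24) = 2*n^3 - 27*n^2 + 93*n - 40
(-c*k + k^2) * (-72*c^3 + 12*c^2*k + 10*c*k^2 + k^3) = 72*c^4*k - 84*c^3*k^2 + 2*c^2*k^3 + 9*c*k^4 + k^5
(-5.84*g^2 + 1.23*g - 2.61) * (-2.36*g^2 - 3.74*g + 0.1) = 13.7824*g^4 + 18.9388*g^3 + 0.9754*g^2 + 9.8844*g - 0.261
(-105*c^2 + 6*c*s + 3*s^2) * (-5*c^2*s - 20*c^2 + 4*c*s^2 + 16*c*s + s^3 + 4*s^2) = 525*c^4*s + 2100*c^4 - 450*c^3*s^2 - 1800*c^3*s - 96*c^2*s^3 - 384*c^2*s^2 + 18*c*s^4 + 72*c*s^3 + 3*s^5 + 12*s^4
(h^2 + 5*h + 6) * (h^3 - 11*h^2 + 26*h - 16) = h^5 - 6*h^4 - 23*h^3 + 48*h^2 + 76*h - 96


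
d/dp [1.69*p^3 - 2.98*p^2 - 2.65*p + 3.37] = 5.07*p^2 - 5.96*p - 2.65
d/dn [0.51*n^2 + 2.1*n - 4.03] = 1.02*n + 2.1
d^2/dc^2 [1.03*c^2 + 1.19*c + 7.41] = 2.06000000000000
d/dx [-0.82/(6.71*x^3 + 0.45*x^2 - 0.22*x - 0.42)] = (16.5066*x^2 + 0.738*x - 0.1804)/(6.71*x^3 + 0.45*x^2 - 0.22*x - 0.42)^2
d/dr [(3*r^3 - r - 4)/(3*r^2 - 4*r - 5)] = (9*r^4 - 24*r^3 - 42*r^2 + 24*r - 11)/(9*r^4 - 24*r^3 - 14*r^2 + 40*r + 25)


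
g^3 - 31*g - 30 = (g - 6)*(g + 1)*(g + 5)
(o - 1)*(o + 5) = o^2 + 4*o - 5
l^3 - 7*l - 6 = (l - 3)*(l + 1)*(l + 2)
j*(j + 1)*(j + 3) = j^3 + 4*j^2 + 3*j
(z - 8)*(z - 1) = z^2 - 9*z + 8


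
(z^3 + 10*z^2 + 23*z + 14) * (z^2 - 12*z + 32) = z^5 - 2*z^4 - 65*z^3 + 58*z^2 + 568*z + 448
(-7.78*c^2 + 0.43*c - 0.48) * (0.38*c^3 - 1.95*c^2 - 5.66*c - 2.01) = -2.9564*c^5 + 15.3344*c^4 + 43.0139*c^3 + 14.14*c^2 + 1.8525*c + 0.9648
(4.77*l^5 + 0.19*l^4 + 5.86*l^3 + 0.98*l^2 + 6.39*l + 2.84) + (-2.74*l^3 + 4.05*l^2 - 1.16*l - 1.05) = 4.77*l^5 + 0.19*l^4 + 3.12*l^3 + 5.03*l^2 + 5.23*l + 1.79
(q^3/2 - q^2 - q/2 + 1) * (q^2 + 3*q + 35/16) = q^5/2 + q^4/2 - 77*q^3/32 - 43*q^2/16 + 61*q/32 + 35/16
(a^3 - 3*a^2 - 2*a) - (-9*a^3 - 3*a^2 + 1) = 10*a^3 - 2*a - 1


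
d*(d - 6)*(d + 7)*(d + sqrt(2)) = d^4 + d^3 + sqrt(2)*d^3 - 42*d^2 + sqrt(2)*d^2 - 42*sqrt(2)*d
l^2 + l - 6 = (l - 2)*(l + 3)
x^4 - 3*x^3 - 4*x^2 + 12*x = x*(x - 3)*(x - 2)*(x + 2)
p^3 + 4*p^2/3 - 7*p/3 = p*(p - 1)*(p + 7/3)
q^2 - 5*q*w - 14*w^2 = (q - 7*w)*(q + 2*w)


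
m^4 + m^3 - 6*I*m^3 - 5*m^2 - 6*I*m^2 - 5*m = m*(m + 1)*(m - 5*I)*(m - I)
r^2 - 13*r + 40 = (r - 8)*(r - 5)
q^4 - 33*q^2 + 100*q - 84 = (q - 3)*(q - 2)^2*(q + 7)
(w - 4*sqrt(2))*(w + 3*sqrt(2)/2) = w^2 - 5*sqrt(2)*w/2 - 12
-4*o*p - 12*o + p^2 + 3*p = (-4*o + p)*(p + 3)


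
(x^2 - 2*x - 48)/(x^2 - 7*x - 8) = (x + 6)/(x + 1)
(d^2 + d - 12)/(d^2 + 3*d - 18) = (d + 4)/(d + 6)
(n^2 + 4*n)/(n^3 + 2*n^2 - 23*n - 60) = n/(n^2 - 2*n - 15)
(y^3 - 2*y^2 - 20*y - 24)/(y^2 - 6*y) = y + 4 + 4/y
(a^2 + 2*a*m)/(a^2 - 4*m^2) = a/(a - 2*m)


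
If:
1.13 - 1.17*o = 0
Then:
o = 0.97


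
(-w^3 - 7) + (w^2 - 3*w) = -w^3 + w^2 - 3*w - 7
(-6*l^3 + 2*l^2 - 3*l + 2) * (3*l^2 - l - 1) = -18*l^5 + 12*l^4 - 5*l^3 + 7*l^2 + l - 2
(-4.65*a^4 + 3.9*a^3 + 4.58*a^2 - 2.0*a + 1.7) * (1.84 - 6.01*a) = 27.9465*a^5 - 31.995*a^4 - 20.3498*a^3 + 20.4472*a^2 - 13.897*a + 3.128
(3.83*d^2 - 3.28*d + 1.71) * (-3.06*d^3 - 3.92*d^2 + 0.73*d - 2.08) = -11.7198*d^5 - 4.9768*d^4 + 10.4209*d^3 - 17.064*d^2 + 8.0707*d - 3.5568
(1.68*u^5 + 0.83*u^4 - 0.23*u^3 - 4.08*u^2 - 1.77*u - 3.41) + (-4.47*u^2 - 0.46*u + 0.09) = 1.68*u^5 + 0.83*u^4 - 0.23*u^3 - 8.55*u^2 - 2.23*u - 3.32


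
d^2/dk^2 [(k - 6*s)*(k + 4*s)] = 2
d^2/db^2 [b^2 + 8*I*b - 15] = 2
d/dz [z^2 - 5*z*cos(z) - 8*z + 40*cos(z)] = 5*z*sin(z) + 2*z - 40*sin(z) - 5*cos(z) - 8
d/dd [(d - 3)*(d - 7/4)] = 2*d - 19/4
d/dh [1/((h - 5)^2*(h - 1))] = ((1 - h)*(h - 5) - 2*(h - 1)^2)/((h - 5)^3*(h - 1)^3)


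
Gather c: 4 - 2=2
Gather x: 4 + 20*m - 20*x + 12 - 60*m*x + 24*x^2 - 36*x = 20*m + 24*x^2 + x*(-60*m - 56) + 16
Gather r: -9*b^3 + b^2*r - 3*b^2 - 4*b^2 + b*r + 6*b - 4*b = -9*b^3 - 7*b^2 + 2*b + r*(b^2 + b)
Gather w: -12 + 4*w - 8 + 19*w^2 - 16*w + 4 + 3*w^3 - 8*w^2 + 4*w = 3*w^3 + 11*w^2 - 8*w - 16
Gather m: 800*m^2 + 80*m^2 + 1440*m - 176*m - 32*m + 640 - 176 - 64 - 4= 880*m^2 + 1232*m + 396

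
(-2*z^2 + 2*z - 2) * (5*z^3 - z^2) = -10*z^5 + 12*z^4 - 12*z^3 + 2*z^2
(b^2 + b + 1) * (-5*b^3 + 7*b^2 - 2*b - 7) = -5*b^5 + 2*b^4 - 2*b^2 - 9*b - 7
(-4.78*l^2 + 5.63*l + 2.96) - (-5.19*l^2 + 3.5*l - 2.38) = 0.41*l^2 + 2.13*l + 5.34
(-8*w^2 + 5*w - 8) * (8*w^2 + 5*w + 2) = -64*w^4 - 55*w^2 - 30*w - 16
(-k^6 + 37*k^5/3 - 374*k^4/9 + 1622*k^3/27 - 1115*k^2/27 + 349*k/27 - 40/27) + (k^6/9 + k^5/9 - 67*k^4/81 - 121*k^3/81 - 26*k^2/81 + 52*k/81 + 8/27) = -8*k^6/9 + 112*k^5/9 - 3433*k^4/81 + 4745*k^3/81 - 3371*k^2/81 + 1099*k/81 - 32/27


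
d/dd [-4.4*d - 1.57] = -4.40000000000000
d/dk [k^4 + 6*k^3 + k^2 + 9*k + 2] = 4*k^3 + 18*k^2 + 2*k + 9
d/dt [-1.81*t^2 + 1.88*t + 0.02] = 1.88 - 3.62*t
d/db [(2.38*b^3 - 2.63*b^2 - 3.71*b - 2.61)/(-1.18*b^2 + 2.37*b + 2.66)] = (-2.8084*b^4 + 11.2812*b^3 + 8.3815*b^2 - 20.1512*b - 3.6829)/(1.3924*b^4 - 5.5932*b^3 - 0.660699999999999*b^2 + 12.6084*b + 7.0756)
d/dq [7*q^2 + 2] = 14*q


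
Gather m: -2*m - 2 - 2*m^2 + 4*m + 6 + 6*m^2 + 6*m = 4*m^2 + 8*m + 4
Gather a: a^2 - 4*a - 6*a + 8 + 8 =a^2 - 10*a + 16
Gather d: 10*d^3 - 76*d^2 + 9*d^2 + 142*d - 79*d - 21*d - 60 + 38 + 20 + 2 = 10*d^3 - 67*d^2 + 42*d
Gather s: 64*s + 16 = 64*s + 16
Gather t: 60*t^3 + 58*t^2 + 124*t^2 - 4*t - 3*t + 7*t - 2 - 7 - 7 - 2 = 60*t^3 + 182*t^2 - 18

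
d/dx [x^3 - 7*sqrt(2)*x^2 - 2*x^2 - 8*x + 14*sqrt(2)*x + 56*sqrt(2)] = 3*x^2 - 14*sqrt(2)*x - 4*x - 8 + 14*sqrt(2)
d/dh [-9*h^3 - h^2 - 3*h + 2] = -27*h^2 - 2*h - 3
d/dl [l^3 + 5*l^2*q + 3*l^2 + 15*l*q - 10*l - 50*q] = 3*l^2 + 10*l*q + 6*l + 15*q - 10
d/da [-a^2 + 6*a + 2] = 6 - 2*a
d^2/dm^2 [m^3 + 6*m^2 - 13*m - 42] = 6*m + 12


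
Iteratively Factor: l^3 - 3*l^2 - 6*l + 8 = (l + 2)*(l^2 - 5*l + 4) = (l - 4)*(l + 2)*(l - 1)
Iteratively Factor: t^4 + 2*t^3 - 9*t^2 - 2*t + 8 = (t + 4)*(t^3 - 2*t^2 - t + 2) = (t + 1)*(t + 4)*(t^2 - 3*t + 2) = (t - 2)*(t + 1)*(t + 4)*(t - 1)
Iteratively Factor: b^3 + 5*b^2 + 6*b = (b)*(b^2 + 5*b + 6) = b*(b + 2)*(b + 3)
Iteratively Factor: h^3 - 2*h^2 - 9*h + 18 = (h - 2)*(h^2 - 9) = (h - 3)*(h - 2)*(h + 3)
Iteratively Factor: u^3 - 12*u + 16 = (u - 2)*(u^2 + 2*u - 8) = (u - 2)^2*(u + 4)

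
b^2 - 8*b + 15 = (b - 5)*(b - 3)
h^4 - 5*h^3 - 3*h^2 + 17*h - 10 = (h - 5)*(h - 1)^2*(h + 2)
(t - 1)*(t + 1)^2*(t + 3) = t^4 + 4*t^3 + 2*t^2 - 4*t - 3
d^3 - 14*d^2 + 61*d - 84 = (d - 7)*(d - 4)*(d - 3)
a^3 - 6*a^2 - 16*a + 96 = (a - 6)*(a - 4)*(a + 4)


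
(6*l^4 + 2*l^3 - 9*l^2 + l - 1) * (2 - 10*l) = -60*l^5 - 8*l^4 + 94*l^3 - 28*l^2 + 12*l - 2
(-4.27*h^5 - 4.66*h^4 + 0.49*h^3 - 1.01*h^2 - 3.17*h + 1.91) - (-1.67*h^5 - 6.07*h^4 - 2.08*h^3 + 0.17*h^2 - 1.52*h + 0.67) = -2.6*h^5 + 1.41*h^4 + 2.57*h^3 - 1.18*h^2 - 1.65*h + 1.24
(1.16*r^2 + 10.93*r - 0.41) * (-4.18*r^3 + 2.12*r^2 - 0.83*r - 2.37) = -4.8488*r^5 - 43.2282*r^4 + 23.9226*r^3 - 12.6903*r^2 - 25.5638*r + 0.9717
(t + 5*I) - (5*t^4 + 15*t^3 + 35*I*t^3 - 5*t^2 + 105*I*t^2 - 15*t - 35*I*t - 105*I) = -5*t^4 - 15*t^3 - 35*I*t^3 + 5*t^2 - 105*I*t^2 + 16*t + 35*I*t + 110*I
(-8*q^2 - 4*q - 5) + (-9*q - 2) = -8*q^2 - 13*q - 7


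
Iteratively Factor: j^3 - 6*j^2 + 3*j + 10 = (j + 1)*(j^2 - 7*j + 10) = (j - 2)*(j + 1)*(j - 5)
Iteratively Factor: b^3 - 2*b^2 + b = (b)*(b^2 - 2*b + 1) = b*(b - 1)*(b - 1)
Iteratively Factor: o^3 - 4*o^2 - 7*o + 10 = (o - 5)*(o^2 + o - 2) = (o - 5)*(o + 2)*(o - 1)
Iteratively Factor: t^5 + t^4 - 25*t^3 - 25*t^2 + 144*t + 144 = (t - 4)*(t^4 + 5*t^3 - 5*t^2 - 45*t - 36) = (t - 4)*(t + 3)*(t^3 + 2*t^2 - 11*t - 12) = (t - 4)*(t - 3)*(t + 3)*(t^2 + 5*t + 4) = (t - 4)*(t - 3)*(t + 1)*(t + 3)*(t + 4)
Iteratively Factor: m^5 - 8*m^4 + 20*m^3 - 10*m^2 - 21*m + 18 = (m - 1)*(m^4 - 7*m^3 + 13*m^2 + 3*m - 18) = (m - 1)*(m + 1)*(m^3 - 8*m^2 + 21*m - 18) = (m - 2)*(m - 1)*(m + 1)*(m^2 - 6*m + 9) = (m - 3)*(m - 2)*(m - 1)*(m + 1)*(m - 3)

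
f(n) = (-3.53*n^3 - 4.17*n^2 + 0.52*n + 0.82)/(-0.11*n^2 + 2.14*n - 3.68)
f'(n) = (0.22*n - 2.14)*(-3.53*n^3 - 4.17*n^2 + 0.52*n + 0.82)/(-0.11*n^2 + 2.14*n - 3.68)^2 + (-10.59*n^2 - 8.34*n + 0.52)/(-0.11*n^2 + 2.14*n - 3.68)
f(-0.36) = -0.06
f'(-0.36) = -0.51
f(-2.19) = -1.88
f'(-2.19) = 3.04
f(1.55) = 34.34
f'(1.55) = 158.81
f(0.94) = 3.01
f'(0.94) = 12.74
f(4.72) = -116.07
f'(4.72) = -37.00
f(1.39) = 17.42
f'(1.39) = 69.17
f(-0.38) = -0.05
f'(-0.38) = -0.50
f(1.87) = 570.69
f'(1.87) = 16522.76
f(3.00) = -74.55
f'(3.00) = -5.42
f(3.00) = -74.55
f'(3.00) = -5.42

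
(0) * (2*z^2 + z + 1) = 0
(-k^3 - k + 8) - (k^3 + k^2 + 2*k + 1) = -2*k^3 - k^2 - 3*k + 7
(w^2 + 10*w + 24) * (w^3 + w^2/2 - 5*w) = w^5 + 21*w^4/2 + 24*w^3 - 38*w^2 - 120*w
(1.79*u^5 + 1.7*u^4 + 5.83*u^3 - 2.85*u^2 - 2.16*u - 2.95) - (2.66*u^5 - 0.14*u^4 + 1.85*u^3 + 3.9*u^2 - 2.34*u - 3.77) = -0.87*u^5 + 1.84*u^4 + 3.98*u^3 - 6.75*u^2 + 0.18*u + 0.82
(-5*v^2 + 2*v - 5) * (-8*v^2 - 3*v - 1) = 40*v^4 - v^3 + 39*v^2 + 13*v + 5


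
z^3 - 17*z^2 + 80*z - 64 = (z - 8)^2*(z - 1)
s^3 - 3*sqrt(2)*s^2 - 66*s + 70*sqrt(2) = (s - 7*sqrt(2))*(s - sqrt(2))*(s + 5*sqrt(2))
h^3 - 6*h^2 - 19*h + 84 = (h - 7)*(h - 3)*(h + 4)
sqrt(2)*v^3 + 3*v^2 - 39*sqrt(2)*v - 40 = (v - 4*sqrt(2))*(v + 5*sqrt(2))*(sqrt(2)*v + 1)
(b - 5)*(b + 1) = b^2 - 4*b - 5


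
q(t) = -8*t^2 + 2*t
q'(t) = 2 - 16*t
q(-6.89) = -393.56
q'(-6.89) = 112.24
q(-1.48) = -20.48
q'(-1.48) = 25.68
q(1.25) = -10.00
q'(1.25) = -18.00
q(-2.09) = -39.12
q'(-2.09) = 35.44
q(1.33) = -11.49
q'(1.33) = -19.28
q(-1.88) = -32.04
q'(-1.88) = 32.08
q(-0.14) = -0.44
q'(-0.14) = 4.24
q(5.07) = -195.50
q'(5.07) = -79.12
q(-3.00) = -78.00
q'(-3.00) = 50.00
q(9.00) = -630.00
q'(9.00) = -142.00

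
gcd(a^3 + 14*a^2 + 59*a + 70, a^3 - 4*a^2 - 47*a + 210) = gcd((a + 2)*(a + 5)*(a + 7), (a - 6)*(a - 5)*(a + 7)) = a + 7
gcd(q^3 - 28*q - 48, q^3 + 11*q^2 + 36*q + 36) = q + 2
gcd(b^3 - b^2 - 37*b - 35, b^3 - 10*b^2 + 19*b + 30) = b + 1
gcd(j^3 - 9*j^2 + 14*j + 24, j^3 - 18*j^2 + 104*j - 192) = j^2 - 10*j + 24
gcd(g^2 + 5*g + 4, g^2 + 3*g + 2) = g + 1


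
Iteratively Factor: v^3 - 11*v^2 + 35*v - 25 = (v - 5)*(v^2 - 6*v + 5) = (v - 5)^2*(v - 1)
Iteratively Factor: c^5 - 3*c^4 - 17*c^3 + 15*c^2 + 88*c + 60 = (c - 3)*(c^4 - 17*c^2 - 36*c - 20) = (c - 3)*(c + 2)*(c^3 - 2*c^2 - 13*c - 10) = (c - 3)*(c + 2)^2*(c^2 - 4*c - 5) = (c - 5)*(c - 3)*(c + 2)^2*(c + 1)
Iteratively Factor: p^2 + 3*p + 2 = (p + 2)*(p + 1)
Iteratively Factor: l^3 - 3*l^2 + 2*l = (l - 1)*(l^2 - 2*l) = (l - 2)*(l - 1)*(l)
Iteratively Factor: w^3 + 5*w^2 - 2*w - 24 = (w + 3)*(w^2 + 2*w - 8) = (w - 2)*(w + 3)*(w + 4)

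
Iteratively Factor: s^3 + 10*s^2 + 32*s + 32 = (s + 4)*(s^2 + 6*s + 8) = (s + 2)*(s + 4)*(s + 4)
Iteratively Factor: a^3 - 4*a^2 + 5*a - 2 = (a - 1)*(a^2 - 3*a + 2) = (a - 1)^2*(a - 2)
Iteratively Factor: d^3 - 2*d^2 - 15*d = (d - 5)*(d^2 + 3*d) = (d - 5)*(d + 3)*(d)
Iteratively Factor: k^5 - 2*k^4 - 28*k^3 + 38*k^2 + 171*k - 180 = (k + 4)*(k^4 - 6*k^3 - 4*k^2 + 54*k - 45) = (k - 3)*(k + 4)*(k^3 - 3*k^2 - 13*k + 15) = (k - 5)*(k - 3)*(k + 4)*(k^2 + 2*k - 3) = (k - 5)*(k - 3)*(k + 3)*(k + 4)*(k - 1)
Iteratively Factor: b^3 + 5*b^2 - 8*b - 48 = (b + 4)*(b^2 + b - 12) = (b - 3)*(b + 4)*(b + 4)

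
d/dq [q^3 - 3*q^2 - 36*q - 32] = 3*q^2 - 6*q - 36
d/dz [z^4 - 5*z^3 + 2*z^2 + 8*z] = 4*z^3 - 15*z^2 + 4*z + 8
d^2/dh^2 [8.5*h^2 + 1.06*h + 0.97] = 17.0000000000000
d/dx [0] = 0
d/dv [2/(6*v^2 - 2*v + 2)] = (1 - 6*v)/(3*v^2 - v + 1)^2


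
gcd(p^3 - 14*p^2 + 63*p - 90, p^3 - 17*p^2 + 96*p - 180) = p^2 - 11*p + 30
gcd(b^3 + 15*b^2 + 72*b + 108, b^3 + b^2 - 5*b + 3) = b + 3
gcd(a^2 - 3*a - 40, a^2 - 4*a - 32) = a - 8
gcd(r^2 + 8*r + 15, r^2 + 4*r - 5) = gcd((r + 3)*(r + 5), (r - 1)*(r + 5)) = r + 5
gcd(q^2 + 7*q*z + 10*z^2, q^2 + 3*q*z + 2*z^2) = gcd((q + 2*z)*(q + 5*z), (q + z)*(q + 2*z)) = q + 2*z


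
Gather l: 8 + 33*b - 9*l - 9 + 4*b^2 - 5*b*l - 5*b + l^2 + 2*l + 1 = 4*b^2 + 28*b + l^2 + l*(-5*b - 7)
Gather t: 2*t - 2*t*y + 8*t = t*(10 - 2*y)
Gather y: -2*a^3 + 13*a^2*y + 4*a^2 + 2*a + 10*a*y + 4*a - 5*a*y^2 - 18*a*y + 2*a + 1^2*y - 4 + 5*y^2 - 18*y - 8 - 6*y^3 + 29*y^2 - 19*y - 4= -2*a^3 + 4*a^2 + 8*a - 6*y^3 + y^2*(34 - 5*a) + y*(13*a^2 - 8*a - 36) - 16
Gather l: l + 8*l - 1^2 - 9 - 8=9*l - 18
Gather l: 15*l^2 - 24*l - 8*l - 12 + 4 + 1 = 15*l^2 - 32*l - 7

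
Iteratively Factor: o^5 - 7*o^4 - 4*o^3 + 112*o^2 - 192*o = (o + 4)*(o^4 - 11*o^3 + 40*o^2 - 48*o) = (o - 4)*(o + 4)*(o^3 - 7*o^2 + 12*o) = (o - 4)*(o - 3)*(o + 4)*(o^2 - 4*o) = (o - 4)^2*(o - 3)*(o + 4)*(o)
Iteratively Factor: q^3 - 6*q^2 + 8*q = (q - 4)*(q^2 - 2*q) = (q - 4)*(q - 2)*(q)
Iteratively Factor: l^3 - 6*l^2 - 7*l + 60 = (l - 4)*(l^2 - 2*l - 15) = (l - 4)*(l + 3)*(l - 5)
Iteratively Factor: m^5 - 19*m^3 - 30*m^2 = (m + 3)*(m^4 - 3*m^3 - 10*m^2) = (m - 5)*(m + 3)*(m^3 + 2*m^2) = m*(m - 5)*(m + 3)*(m^2 + 2*m) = m*(m - 5)*(m + 2)*(m + 3)*(m)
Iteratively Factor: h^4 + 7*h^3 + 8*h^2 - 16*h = (h + 4)*(h^3 + 3*h^2 - 4*h) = (h - 1)*(h + 4)*(h^2 + 4*h) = (h - 1)*(h + 4)^2*(h)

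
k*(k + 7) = k^2 + 7*k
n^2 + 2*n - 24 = (n - 4)*(n + 6)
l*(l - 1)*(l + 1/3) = l^3 - 2*l^2/3 - l/3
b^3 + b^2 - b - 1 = (b - 1)*(b + 1)^2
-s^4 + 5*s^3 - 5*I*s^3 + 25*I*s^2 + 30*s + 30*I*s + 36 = (s - 6)*(s + 6*I)*(I*s + 1)*(I*s + I)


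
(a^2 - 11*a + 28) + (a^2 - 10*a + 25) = 2*a^2 - 21*a + 53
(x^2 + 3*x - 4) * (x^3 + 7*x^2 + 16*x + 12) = x^5 + 10*x^4 + 33*x^3 + 32*x^2 - 28*x - 48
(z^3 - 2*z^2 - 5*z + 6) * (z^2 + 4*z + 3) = z^5 + 2*z^4 - 10*z^3 - 20*z^2 + 9*z + 18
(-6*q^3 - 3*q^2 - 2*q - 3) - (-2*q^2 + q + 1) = -6*q^3 - q^2 - 3*q - 4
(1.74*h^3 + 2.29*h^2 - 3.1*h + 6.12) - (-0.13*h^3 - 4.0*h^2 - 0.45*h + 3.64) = 1.87*h^3 + 6.29*h^2 - 2.65*h + 2.48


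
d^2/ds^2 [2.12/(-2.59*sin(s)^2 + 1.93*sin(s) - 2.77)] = (56.884688*sin(s)^4 - 31.791732*sin(s)^3 - 138.268308*sin(s)^2 + 74.917196*sin(s) + 14.625456)/(2.59*sin(s)^2 - 1.93*sin(s) + 2.77)^3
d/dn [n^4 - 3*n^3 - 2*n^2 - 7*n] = 4*n^3 - 9*n^2 - 4*n - 7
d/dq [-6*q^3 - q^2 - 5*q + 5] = -18*q^2 - 2*q - 5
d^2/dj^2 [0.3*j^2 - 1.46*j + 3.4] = 0.600000000000000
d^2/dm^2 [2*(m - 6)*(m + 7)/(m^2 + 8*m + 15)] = 4*(-7*m^3 - 171*m^2 - 1053*m - 1953)/(m^6 + 24*m^5 + 237*m^4 + 1232*m^3 + 3555*m^2 + 5400*m + 3375)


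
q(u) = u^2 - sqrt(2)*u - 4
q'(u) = 2*u - sqrt(2)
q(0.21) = -4.25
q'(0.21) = -0.99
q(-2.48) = 5.66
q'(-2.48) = -6.37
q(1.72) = -3.47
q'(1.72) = 2.03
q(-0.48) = -3.09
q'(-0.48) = -2.37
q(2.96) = 0.58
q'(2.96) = 4.51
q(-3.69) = 14.83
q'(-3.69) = -8.79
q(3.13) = 1.37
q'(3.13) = 4.85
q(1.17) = -4.29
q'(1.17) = 0.93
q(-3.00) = 9.24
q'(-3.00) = -7.41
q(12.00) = 123.03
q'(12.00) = 22.59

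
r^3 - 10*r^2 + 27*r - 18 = (r - 6)*(r - 3)*(r - 1)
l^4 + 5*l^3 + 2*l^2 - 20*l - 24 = (l - 2)*(l + 2)^2*(l + 3)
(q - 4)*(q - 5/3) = q^2 - 17*q/3 + 20/3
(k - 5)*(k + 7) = k^2 + 2*k - 35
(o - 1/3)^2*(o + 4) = o^3 + 10*o^2/3 - 23*o/9 + 4/9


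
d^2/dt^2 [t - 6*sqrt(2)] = 0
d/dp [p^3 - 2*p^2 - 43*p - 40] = 3*p^2 - 4*p - 43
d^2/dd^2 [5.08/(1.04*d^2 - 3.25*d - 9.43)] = (10.989056*d^2 - 34.3408*d - 5.08*(2.08*d - 3.25)*(4.16*d - 6.5) - 99.641152)/(-1.04*d^2 + 3.25*d + 9.43)^3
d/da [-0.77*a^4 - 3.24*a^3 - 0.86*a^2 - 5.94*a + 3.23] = -3.08*a^3 - 9.72*a^2 - 1.72*a - 5.94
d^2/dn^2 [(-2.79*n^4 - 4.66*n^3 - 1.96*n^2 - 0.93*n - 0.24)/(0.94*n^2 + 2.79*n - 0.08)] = (-4.93048800000001*n^6 - 43.902324*n^5 - 129.046986*n^4 - 54.647932*n^3 + 3.86966399999999*n^2 - 4.375104*n - 4.212704)/(0.830584*n^6 + 7.395732*n^5 + 21.739098*n^4 + 20.458791*n^3 - 1.850136*n^2 + 0.053568*n - 0.000512)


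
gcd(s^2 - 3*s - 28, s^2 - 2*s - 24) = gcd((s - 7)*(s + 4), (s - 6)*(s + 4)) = s + 4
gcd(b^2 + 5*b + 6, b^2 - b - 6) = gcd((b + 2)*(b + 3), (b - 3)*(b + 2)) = b + 2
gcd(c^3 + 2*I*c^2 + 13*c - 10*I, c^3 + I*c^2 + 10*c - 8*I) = c^2 - 3*I*c - 2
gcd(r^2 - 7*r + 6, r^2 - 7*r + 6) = r^2 - 7*r + 6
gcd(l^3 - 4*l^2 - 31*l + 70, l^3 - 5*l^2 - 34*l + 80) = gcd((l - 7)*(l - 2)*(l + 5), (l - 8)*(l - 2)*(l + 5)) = l^2 + 3*l - 10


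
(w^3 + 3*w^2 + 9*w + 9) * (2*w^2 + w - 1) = 2*w^5 + 7*w^4 + 20*w^3 + 24*w^2 - 9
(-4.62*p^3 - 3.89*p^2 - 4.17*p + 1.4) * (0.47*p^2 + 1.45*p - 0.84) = -2.1714*p^5 - 8.5273*p^4 - 3.7196*p^3 - 2.1209*p^2 + 5.5328*p - 1.176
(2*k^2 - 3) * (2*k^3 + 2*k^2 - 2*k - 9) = 4*k^5 + 4*k^4 - 10*k^3 - 24*k^2 + 6*k + 27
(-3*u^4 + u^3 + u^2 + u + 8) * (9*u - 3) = -27*u^5 + 18*u^4 + 6*u^3 + 6*u^2 + 69*u - 24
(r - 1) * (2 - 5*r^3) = -5*r^4 + 5*r^3 + 2*r - 2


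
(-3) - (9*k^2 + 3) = -9*k^2 - 6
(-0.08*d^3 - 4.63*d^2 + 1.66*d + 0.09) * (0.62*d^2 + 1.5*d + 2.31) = -0.0496*d^5 - 2.9906*d^4 - 6.1006*d^3 - 8.1495*d^2 + 3.9696*d + 0.2079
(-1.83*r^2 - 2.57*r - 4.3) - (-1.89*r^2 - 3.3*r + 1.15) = 0.0599999999999998*r^2 + 0.73*r - 5.45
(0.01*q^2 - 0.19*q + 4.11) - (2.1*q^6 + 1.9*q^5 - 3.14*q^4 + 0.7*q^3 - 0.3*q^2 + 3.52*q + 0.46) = -2.1*q^6 - 1.9*q^5 + 3.14*q^4 - 0.7*q^3 + 0.31*q^2 - 3.71*q + 3.65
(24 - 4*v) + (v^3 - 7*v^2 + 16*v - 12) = v^3 - 7*v^2 + 12*v + 12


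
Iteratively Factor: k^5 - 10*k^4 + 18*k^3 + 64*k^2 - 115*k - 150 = (k - 5)*(k^4 - 5*k^3 - 7*k^2 + 29*k + 30) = (k - 5)*(k - 3)*(k^3 - 2*k^2 - 13*k - 10) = (k - 5)*(k - 3)*(k + 1)*(k^2 - 3*k - 10) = (k - 5)*(k - 3)*(k + 1)*(k + 2)*(k - 5)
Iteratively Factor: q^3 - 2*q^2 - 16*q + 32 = (q + 4)*(q^2 - 6*q + 8) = (q - 2)*(q + 4)*(q - 4)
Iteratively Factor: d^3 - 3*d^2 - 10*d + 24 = (d + 3)*(d^2 - 6*d + 8) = (d - 4)*(d + 3)*(d - 2)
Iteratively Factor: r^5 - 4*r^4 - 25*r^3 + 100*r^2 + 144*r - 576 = (r - 4)*(r^4 - 25*r^2 + 144) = (r - 4)*(r - 3)*(r^3 + 3*r^2 - 16*r - 48) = (r - 4)^2*(r - 3)*(r^2 + 7*r + 12) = (r - 4)^2*(r - 3)*(r + 4)*(r + 3)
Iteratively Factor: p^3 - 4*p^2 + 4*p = (p - 2)*(p^2 - 2*p) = (p - 2)^2*(p)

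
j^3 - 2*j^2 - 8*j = j*(j - 4)*(j + 2)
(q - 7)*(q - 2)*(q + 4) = q^3 - 5*q^2 - 22*q + 56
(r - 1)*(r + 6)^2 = r^3 + 11*r^2 + 24*r - 36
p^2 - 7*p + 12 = (p - 4)*(p - 3)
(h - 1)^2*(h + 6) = h^3 + 4*h^2 - 11*h + 6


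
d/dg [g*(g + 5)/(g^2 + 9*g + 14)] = 2*(2*g^2 + 14*g + 35)/(g^4 + 18*g^3 + 109*g^2 + 252*g + 196)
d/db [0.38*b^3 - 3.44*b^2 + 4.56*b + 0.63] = 1.14*b^2 - 6.88*b + 4.56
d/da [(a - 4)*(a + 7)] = 2*a + 3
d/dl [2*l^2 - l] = 4*l - 1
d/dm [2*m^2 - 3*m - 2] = 4*m - 3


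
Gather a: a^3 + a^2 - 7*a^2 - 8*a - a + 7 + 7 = a^3 - 6*a^2 - 9*a + 14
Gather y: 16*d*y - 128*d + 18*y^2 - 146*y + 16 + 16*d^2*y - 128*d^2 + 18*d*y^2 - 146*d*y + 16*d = -128*d^2 - 112*d + y^2*(18*d + 18) + y*(16*d^2 - 130*d - 146) + 16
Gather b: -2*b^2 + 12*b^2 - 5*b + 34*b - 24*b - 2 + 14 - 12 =10*b^2 + 5*b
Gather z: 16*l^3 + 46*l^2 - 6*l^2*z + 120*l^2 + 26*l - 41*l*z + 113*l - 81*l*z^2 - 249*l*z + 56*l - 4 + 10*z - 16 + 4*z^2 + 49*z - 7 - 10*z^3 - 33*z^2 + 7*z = 16*l^3 + 166*l^2 + 195*l - 10*z^3 + z^2*(-81*l - 29) + z*(-6*l^2 - 290*l + 66) - 27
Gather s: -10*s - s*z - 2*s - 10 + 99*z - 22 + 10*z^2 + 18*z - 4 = s*(-z - 12) + 10*z^2 + 117*z - 36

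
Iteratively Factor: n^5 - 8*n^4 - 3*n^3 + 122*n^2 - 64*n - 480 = (n + 2)*(n^4 - 10*n^3 + 17*n^2 + 88*n - 240) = (n - 5)*(n + 2)*(n^3 - 5*n^2 - 8*n + 48) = (n - 5)*(n - 4)*(n + 2)*(n^2 - n - 12) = (n - 5)*(n - 4)^2*(n + 2)*(n + 3)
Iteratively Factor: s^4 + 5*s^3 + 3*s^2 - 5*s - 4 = (s + 1)*(s^3 + 4*s^2 - s - 4) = (s - 1)*(s + 1)*(s^2 + 5*s + 4) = (s - 1)*(s + 1)^2*(s + 4)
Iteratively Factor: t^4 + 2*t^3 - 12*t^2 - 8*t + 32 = (t + 4)*(t^3 - 2*t^2 - 4*t + 8) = (t - 2)*(t + 4)*(t^2 - 4) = (t - 2)*(t + 2)*(t + 4)*(t - 2)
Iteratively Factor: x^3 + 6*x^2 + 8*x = (x + 2)*(x^2 + 4*x) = (x + 2)*(x + 4)*(x)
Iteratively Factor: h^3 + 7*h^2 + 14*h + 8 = (h + 4)*(h^2 + 3*h + 2) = (h + 1)*(h + 4)*(h + 2)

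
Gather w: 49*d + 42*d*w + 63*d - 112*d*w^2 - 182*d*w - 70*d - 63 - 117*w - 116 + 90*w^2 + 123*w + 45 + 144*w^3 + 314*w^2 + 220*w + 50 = 42*d + 144*w^3 + w^2*(404 - 112*d) + w*(226 - 140*d) - 84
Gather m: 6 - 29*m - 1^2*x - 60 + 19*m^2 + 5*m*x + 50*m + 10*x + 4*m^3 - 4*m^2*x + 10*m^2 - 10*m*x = 4*m^3 + m^2*(29 - 4*x) + m*(21 - 5*x) + 9*x - 54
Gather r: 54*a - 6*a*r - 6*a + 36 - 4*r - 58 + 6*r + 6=48*a + r*(2 - 6*a) - 16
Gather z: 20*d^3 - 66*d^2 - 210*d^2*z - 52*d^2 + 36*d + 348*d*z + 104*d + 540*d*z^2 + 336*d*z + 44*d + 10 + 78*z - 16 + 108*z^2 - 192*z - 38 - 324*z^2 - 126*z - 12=20*d^3 - 118*d^2 + 184*d + z^2*(540*d - 216) + z*(-210*d^2 + 684*d - 240) - 56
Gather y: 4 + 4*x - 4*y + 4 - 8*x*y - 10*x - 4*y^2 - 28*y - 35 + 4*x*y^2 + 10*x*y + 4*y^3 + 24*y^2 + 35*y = -6*x + 4*y^3 + y^2*(4*x + 20) + y*(2*x + 3) - 27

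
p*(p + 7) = p^2 + 7*p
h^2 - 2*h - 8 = (h - 4)*(h + 2)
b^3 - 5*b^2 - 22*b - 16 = (b - 8)*(b + 1)*(b + 2)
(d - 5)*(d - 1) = d^2 - 6*d + 5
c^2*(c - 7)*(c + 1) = c^4 - 6*c^3 - 7*c^2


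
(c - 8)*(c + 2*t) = c^2 + 2*c*t - 8*c - 16*t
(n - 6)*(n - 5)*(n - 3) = n^3 - 14*n^2 + 63*n - 90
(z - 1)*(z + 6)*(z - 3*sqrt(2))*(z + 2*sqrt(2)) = z^4 - sqrt(2)*z^3 + 5*z^3 - 18*z^2 - 5*sqrt(2)*z^2 - 60*z + 6*sqrt(2)*z + 72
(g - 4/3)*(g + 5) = g^2 + 11*g/3 - 20/3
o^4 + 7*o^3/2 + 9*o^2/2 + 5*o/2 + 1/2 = (o + 1/2)*(o + 1)^3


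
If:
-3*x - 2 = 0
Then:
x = -2/3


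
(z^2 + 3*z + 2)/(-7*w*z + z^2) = (z^2 + 3*z + 2)/(z*(-7*w + z))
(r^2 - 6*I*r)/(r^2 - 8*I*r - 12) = r/(r - 2*I)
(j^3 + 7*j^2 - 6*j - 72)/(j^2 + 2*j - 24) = (j^2 + j - 12)/(j - 4)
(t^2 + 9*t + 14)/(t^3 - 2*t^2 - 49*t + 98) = (t + 2)/(t^2 - 9*t + 14)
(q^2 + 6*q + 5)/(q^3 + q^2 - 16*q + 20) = (q + 1)/(q^2 - 4*q + 4)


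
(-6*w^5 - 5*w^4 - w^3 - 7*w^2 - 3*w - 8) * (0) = 0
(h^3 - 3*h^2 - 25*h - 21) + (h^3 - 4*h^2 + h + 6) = 2*h^3 - 7*h^2 - 24*h - 15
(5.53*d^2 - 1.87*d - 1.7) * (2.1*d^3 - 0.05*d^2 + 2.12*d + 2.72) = 11.613*d^5 - 4.2035*d^4 + 8.2471*d^3 + 11.1622*d^2 - 8.6904*d - 4.624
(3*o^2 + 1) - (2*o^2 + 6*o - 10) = o^2 - 6*o + 11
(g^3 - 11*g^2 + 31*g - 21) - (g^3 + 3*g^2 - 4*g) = -14*g^2 + 35*g - 21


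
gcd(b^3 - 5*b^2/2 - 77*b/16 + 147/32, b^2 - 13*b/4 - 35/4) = b + 7/4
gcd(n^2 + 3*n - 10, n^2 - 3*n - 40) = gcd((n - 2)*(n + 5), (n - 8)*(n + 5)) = n + 5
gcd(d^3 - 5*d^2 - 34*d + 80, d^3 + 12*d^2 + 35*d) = d + 5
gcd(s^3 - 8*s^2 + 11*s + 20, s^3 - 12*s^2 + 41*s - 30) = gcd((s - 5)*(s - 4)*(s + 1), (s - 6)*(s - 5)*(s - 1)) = s - 5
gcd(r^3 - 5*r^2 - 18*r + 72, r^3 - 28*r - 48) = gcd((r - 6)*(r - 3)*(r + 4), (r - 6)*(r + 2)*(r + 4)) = r^2 - 2*r - 24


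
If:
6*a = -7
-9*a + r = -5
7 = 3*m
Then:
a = -7/6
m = 7/3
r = -31/2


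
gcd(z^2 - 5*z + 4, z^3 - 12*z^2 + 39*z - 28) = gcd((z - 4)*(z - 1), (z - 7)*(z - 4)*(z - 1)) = z^2 - 5*z + 4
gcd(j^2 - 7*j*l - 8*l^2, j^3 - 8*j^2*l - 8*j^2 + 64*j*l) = j - 8*l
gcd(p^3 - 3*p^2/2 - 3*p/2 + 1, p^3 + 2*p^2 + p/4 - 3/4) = p^2 + p/2 - 1/2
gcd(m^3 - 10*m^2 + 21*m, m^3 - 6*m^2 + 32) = 1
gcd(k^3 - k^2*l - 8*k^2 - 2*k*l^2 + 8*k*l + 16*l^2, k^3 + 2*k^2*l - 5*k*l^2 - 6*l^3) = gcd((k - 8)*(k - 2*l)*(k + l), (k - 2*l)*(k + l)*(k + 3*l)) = k^2 - k*l - 2*l^2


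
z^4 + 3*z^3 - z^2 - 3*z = z*(z - 1)*(z + 1)*(z + 3)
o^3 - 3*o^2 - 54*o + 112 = (o - 8)*(o - 2)*(o + 7)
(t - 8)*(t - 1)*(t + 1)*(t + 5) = t^4 - 3*t^3 - 41*t^2 + 3*t + 40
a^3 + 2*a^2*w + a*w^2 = a*(a + w)^2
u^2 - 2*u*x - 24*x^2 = (u - 6*x)*(u + 4*x)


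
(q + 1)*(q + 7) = q^2 + 8*q + 7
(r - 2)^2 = r^2 - 4*r + 4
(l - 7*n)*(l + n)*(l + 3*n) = l^3 - 3*l^2*n - 25*l*n^2 - 21*n^3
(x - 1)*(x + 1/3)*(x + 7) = x^3 + 19*x^2/3 - 5*x - 7/3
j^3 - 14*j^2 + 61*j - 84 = (j - 7)*(j - 4)*(j - 3)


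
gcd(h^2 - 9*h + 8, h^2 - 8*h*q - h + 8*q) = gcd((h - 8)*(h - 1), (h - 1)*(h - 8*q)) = h - 1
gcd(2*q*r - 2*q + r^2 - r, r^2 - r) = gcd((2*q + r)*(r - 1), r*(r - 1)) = r - 1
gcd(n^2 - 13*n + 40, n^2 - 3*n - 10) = n - 5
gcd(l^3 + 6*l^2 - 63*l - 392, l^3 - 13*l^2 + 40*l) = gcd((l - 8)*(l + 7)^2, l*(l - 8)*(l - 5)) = l - 8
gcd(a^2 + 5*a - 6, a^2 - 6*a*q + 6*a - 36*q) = a + 6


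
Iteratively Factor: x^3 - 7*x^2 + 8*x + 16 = (x - 4)*(x^2 - 3*x - 4) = (x - 4)*(x + 1)*(x - 4)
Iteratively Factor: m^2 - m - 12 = (m + 3)*(m - 4)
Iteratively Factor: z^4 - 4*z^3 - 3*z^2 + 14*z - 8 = (z + 2)*(z^3 - 6*z^2 + 9*z - 4) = (z - 1)*(z + 2)*(z^2 - 5*z + 4) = (z - 4)*(z - 1)*(z + 2)*(z - 1)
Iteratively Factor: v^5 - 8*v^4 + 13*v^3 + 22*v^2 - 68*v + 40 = (v - 1)*(v^4 - 7*v^3 + 6*v^2 + 28*v - 40) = (v - 1)*(v + 2)*(v^3 - 9*v^2 + 24*v - 20) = (v - 2)*(v - 1)*(v + 2)*(v^2 - 7*v + 10) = (v - 2)^2*(v - 1)*(v + 2)*(v - 5)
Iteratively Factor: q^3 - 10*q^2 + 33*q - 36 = (q - 4)*(q^2 - 6*q + 9) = (q - 4)*(q - 3)*(q - 3)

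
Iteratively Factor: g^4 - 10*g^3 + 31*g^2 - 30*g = (g)*(g^3 - 10*g^2 + 31*g - 30) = g*(g - 5)*(g^2 - 5*g + 6) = g*(g - 5)*(g - 2)*(g - 3)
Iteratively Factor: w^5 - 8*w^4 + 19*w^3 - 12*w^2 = (w - 3)*(w^4 - 5*w^3 + 4*w^2) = (w - 3)*(w - 1)*(w^3 - 4*w^2) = w*(w - 3)*(w - 1)*(w^2 - 4*w) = w*(w - 4)*(w - 3)*(w - 1)*(w)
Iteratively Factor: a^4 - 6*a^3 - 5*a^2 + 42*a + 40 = (a + 1)*(a^3 - 7*a^2 + 2*a + 40) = (a - 5)*(a + 1)*(a^2 - 2*a - 8) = (a - 5)*(a + 1)*(a + 2)*(a - 4)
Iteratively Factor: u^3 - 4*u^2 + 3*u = (u)*(u^2 - 4*u + 3) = u*(u - 1)*(u - 3)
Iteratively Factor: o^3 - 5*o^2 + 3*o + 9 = (o - 3)*(o^2 - 2*o - 3) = (o - 3)*(o + 1)*(o - 3)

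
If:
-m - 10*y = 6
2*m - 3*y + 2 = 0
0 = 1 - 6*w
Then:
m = -38/23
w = 1/6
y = -10/23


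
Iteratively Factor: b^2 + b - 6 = (b + 3)*(b - 2)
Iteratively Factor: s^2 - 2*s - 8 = (s + 2)*(s - 4)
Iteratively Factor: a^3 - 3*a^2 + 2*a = (a - 1)*(a^2 - 2*a) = (a - 2)*(a - 1)*(a)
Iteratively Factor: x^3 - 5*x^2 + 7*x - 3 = (x - 3)*(x^2 - 2*x + 1) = (x - 3)*(x - 1)*(x - 1)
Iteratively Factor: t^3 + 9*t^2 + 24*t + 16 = (t + 1)*(t^2 + 8*t + 16) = (t + 1)*(t + 4)*(t + 4)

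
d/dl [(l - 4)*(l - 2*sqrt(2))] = 2*l - 4 - 2*sqrt(2)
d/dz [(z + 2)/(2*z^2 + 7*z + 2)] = (2*z^2 + 7*z - (z + 2)*(4*z + 7) + 2)/(2*z^2 + 7*z + 2)^2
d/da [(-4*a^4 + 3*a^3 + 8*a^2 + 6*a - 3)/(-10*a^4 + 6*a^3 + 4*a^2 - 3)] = (6*a^6 + 128*a^5 + 144*a^4 - 144*a^3 + 3*a^2 - 24*a - 18)/(100*a^8 - 120*a^7 - 44*a^6 + 48*a^5 + 76*a^4 - 36*a^3 - 24*a^2 + 9)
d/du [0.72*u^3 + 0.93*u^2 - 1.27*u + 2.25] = 2.16*u^2 + 1.86*u - 1.27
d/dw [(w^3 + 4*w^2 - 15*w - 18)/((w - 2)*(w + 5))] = (w^4 + 6*w^3 - 3*w^2 - 44*w + 204)/(w^4 + 6*w^3 - 11*w^2 - 60*w + 100)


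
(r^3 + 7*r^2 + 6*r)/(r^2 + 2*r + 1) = r*(r + 6)/(r + 1)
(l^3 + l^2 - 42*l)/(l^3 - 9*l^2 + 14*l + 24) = l*(l + 7)/(l^2 - 3*l - 4)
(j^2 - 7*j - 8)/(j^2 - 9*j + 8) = (j + 1)/(j - 1)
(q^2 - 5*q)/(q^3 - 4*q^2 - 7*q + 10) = q/(q^2 + q - 2)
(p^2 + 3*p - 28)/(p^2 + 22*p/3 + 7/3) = 3*(p - 4)/(3*p + 1)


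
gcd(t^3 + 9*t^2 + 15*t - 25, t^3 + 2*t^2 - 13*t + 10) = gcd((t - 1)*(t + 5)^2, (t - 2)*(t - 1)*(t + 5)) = t^2 + 4*t - 5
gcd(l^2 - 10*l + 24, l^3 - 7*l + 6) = 1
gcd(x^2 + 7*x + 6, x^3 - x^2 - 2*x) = x + 1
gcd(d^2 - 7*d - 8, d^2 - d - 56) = d - 8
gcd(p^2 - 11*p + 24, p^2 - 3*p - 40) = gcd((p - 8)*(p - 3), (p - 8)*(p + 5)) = p - 8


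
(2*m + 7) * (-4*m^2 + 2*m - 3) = -8*m^3 - 24*m^2 + 8*m - 21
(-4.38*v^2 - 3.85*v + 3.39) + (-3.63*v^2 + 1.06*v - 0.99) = -8.01*v^2 - 2.79*v + 2.4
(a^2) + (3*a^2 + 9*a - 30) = 4*a^2 + 9*a - 30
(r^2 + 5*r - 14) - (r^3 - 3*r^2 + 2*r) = -r^3 + 4*r^2 + 3*r - 14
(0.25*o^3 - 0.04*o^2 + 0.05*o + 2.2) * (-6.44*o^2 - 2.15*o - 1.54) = -1.61*o^5 - 0.2799*o^4 - 0.621*o^3 - 14.2139*o^2 - 4.807*o - 3.388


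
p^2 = p^2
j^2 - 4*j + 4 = (j - 2)^2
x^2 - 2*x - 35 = (x - 7)*(x + 5)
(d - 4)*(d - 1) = d^2 - 5*d + 4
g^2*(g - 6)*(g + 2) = g^4 - 4*g^3 - 12*g^2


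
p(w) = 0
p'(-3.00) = 0.00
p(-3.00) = 0.00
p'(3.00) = 0.00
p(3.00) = 0.00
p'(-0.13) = 0.00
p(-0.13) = 0.00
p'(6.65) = 0.00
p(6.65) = 0.00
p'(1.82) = 0.00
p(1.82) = 0.00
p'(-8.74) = 0.00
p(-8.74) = 0.00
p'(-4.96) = 0.00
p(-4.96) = 0.00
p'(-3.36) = 0.00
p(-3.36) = 0.00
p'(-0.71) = 0.00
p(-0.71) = 0.00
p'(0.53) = 0.00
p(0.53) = 0.00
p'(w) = 0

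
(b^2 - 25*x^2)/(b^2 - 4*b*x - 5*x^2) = (b + 5*x)/(b + x)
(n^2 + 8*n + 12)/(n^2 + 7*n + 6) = (n + 2)/(n + 1)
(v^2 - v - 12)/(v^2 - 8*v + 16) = (v + 3)/(v - 4)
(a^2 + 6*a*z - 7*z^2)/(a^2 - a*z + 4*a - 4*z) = (a + 7*z)/(a + 4)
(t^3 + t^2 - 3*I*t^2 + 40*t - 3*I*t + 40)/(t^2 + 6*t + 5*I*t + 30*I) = (t^2 + t*(1 - 8*I) - 8*I)/(t + 6)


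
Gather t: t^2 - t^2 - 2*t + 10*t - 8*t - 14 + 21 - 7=0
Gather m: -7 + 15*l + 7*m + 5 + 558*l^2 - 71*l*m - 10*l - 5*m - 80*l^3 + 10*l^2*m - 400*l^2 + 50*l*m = -80*l^3 + 158*l^2 + 5*l + m*(10*l^2 - 21*l + 2) - 2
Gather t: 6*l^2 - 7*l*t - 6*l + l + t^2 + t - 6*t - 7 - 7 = 6*l^2 - 5*l + t^2 + t*(-7*l - 5) - 14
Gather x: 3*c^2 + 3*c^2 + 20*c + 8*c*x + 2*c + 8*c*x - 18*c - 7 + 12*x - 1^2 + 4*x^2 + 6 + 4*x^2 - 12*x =6*c^2 + 16*c*x + 4*c + 8*x^2 - 2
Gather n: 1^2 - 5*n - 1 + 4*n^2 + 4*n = 4*n^2 - n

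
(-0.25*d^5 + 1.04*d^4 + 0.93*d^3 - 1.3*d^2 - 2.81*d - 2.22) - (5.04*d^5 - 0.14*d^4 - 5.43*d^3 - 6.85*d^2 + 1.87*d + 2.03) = -5.29*d^5 + 1.18*d^4 + 6.36*d^3 + 5.55*d^2 - 4.68*d - 4.25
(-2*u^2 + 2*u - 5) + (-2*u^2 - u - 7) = -4*u^2 + u - 12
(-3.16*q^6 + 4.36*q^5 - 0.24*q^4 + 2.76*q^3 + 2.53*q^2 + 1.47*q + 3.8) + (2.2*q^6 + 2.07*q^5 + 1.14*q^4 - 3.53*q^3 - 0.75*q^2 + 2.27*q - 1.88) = -0.96*q^6 + 6.43*q^5 + 0.9*q^4 - 0.77*q^3 + 1.78*q^2 + 3.74*q + 1.92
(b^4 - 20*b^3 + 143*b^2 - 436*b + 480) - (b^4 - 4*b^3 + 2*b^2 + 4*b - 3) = -16*b^3 + 141*b^2 - 440*b + 483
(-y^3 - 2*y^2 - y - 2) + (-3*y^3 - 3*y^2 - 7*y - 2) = -4*y^3 - 5*y^2 - 8*y - 4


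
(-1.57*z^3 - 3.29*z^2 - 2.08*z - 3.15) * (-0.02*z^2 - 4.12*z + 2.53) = 0.0314*z^5 + 6.5342*z^4 + 9.6243*z^3 + 0.308900000000002*z^2 + 7.7156*z - 7.9695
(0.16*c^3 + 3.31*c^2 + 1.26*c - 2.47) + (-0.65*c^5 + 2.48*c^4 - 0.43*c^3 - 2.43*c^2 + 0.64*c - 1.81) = -0.65*c^5 + 2.48*c^4 - 0.27*c^3 + 0.88*c^2 + 1.9*c - 4.28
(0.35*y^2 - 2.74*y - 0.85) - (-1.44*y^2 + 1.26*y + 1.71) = 1.79*y^2 - 4.0*y - 2.56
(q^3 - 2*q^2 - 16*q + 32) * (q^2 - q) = q^5 - 3*q^4 - 14*q^3 + 48*q^2 - 32*q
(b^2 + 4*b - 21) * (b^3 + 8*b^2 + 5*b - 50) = b^5 + 12*b^4 + 16*b^3 - 198*b^2 - 305*b + 1050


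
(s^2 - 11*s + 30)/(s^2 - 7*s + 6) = (s - 5)/(s - 1)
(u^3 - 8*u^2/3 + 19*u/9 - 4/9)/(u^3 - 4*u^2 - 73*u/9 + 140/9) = (3*u^2 - 4*u + 1)/(3*u^2 - 8*u - 35)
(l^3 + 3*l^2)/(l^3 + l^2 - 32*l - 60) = l^2*(l + 3)/(l^3 + l^2 - 32*l - 60)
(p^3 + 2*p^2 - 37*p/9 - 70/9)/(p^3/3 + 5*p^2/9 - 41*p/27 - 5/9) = 3*(9*p^3 + 18*p^2 - 37*p - 70)/(9*p^3 + 15*p^2 - 41*p - 15)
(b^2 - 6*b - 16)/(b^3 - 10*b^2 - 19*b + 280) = (b + 2)/(b^2 - 2*b - 35)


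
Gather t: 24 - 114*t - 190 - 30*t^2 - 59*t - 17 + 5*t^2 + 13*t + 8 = -25*t^2 - 160*t - 175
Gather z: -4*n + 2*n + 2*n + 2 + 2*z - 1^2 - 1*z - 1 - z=0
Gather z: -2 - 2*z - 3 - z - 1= -3*z - 6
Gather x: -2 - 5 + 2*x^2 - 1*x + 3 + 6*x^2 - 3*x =8*x^2 - 4*x - 4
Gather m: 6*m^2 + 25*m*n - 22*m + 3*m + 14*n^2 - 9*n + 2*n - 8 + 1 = 6*m^2 + m*(25*n - 19) + 14*n^2 - 7*n - 7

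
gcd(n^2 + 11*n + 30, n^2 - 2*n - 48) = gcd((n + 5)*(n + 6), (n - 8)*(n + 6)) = n + 6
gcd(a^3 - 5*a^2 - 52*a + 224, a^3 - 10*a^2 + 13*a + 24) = a - 8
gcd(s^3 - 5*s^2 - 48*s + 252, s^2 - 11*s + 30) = s - 6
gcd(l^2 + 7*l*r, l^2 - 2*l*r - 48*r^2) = 1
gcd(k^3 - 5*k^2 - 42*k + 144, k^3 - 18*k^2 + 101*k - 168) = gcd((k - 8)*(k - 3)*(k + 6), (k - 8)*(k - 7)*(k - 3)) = k^2 - 11*k + 24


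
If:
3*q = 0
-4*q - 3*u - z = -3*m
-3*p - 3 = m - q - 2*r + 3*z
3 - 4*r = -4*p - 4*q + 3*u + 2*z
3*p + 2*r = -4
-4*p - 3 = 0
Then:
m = 13/8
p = -3/4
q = 0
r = -7/8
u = 25/12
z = -11/8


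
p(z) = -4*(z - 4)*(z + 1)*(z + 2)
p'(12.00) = -1592.00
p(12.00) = -5824.00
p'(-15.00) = -2780.00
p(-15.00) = 13832.00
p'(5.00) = -220.00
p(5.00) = -168.00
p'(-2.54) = -57.74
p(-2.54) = 21.75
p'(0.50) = 41.00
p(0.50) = 52.50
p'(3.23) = -59.35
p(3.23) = 68.14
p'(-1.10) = 16.68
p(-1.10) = -1.84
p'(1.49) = 25.28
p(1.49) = 87.25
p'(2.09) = 4.30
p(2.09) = 96.56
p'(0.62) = 40.35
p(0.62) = 57.38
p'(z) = -4*(z - 4)*(z + 1) - 4*(z - 4)*(z + 2) - 4*(z + 1)*(z + 2)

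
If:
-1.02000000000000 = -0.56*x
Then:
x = 1.82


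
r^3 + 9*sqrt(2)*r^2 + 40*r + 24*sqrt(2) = (r + sqrt(2))*(r + 2*sqrt(2))*(r + 6*sqrt(2))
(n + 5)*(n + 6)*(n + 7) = n^3 + 18*n^2 + 107*n + 210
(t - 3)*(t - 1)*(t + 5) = t^3 + t^2 - 17*t + 15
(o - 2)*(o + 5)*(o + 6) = o^3 + 9*o^2 + 8*o - 60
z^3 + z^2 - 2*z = z*(z - 1)*(z + 2)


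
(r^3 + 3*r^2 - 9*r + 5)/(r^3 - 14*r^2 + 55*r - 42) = (r^2 + 4*r - 5)/(r^2 - 13*r + 42)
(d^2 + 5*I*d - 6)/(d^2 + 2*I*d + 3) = (d + 2*I)/(d - I)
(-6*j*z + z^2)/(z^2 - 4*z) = (-6*j + z)/(z - 4)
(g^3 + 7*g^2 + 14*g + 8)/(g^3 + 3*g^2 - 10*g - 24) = (g + 1)/(g - 3)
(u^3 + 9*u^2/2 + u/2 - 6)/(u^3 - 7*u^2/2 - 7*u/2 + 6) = (u + 4)/(u - 4)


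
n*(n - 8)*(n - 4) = n^3 - 12*n^2 + 32*n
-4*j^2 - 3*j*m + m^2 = (-4*j + m)*(j + m)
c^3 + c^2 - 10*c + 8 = (c - 2)*(c - 1)*(c + 4)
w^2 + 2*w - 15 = (w - 3)*(w + 5)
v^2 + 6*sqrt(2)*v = v*(v + 6*sqrt(2))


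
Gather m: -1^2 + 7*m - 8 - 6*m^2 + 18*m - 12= -6*m^2 + 25*m - 21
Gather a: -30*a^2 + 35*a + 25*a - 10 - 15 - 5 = -30*a^2 + 60*a - 30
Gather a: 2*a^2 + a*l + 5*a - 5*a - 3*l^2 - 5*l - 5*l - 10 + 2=2*a^2 + a*l - 3*l^2 - 10*l - 8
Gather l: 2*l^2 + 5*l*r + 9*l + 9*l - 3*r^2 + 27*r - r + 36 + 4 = 2*l^2 + l*(5*r + 18) - 3*r^2 + 26*r + 40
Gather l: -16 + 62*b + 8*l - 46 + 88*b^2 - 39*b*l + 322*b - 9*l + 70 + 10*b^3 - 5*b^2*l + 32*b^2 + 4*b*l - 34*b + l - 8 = 10*b^3 + 120*b^2 + 350*b + l*(-5*b^2 - 35*b)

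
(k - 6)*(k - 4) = k^2 - 10*k + 24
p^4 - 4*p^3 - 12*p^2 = p^2*(p - 6)*(p + 2)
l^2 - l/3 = l*(l - 1/3)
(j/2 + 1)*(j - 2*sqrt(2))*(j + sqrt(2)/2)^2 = j^4/2 - sqrt(2)*j^3/2 + j^3 - 7*j^2/4 - sqrt(2)*j^2 - 7*j/2 - sqrt(2)*j/2 - sqrt(2)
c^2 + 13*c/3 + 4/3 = (c + 1/3)*(c + 4)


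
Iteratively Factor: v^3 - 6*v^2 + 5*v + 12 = (v - 3)*(v^2 - 3*v - 4) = (v - 3)*(v + 1)*(v - 4)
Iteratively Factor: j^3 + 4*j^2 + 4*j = (j + 2)*(j^2 + 2*j) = j*(j + 2)*(j + 2)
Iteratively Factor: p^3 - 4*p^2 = (p)*(p^2 - 4*p) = p*(p - 4)*(p)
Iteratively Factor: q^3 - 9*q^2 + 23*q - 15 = (q - 5)*(q^2 - 4*q + 3) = (q - 5)*(q - 3)*(q - 1)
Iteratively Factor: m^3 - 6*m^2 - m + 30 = (m - 3)*(m^2 - 3*m - 10) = (m - 3)*(m + 2)*(m - 5)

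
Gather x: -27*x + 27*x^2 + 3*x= 27*x^2 - 24*x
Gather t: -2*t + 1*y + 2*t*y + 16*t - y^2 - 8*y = t*(2*y + 14) - y^2 - 7*y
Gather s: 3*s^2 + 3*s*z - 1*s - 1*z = 3*s^2 + s*(3*z - 1) - z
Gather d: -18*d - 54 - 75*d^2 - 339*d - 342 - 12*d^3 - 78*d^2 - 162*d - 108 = -12*d^3 - 153*d^2 - 519*d - 504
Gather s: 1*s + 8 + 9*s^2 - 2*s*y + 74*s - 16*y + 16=9*s^2 + s*(75 - 2*y) - 16*y + 24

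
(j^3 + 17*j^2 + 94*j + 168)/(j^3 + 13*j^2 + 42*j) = (j + 4)/j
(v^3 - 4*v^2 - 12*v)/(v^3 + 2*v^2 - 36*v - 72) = v/(v + 6)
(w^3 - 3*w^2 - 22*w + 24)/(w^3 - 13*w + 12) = (w - 6)/(w - 3)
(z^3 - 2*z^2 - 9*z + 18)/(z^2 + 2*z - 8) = (z^2 - 9)/(z + 4)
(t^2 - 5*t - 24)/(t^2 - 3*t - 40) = (t + 3)/(t + 5)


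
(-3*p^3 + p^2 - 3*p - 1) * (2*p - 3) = -6*p^4 + 11*p^3 - 9*p^2 + 7*p + 3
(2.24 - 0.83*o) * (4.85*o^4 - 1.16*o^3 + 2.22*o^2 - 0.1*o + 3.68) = -4.0255*o^5 + 11.8268*o^4 - 4.441*o^3 + 5.0558*o^2 - 3.2784*o + 8.2432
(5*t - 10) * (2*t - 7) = 10*t^2 - 55*t + 70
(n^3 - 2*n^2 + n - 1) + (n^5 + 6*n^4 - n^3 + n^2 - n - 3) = n^5 + 6*n^4 - n^2 - 4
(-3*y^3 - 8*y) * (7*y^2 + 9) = -21*y^5 - 83*y^3 - 72*y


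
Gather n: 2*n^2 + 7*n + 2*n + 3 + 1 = 2*n^2 + 9*n + 4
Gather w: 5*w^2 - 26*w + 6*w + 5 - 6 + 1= 5*w^2 - 20*w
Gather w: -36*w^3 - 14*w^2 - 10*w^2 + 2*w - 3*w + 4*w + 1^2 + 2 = -36*w^3 - 24*w^2 + 3*w + 3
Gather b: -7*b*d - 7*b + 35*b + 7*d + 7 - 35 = b*(28 - 7*d) + 7*d - 28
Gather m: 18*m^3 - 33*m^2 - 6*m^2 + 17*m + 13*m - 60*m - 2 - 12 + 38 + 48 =18*m^3 - 39*m^2 - 30*m + 72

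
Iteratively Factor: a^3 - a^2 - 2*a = (a - 2)*(a^2 + a) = (a - 2)*(a + 1)*(a)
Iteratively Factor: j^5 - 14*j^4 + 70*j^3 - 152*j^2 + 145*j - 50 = (j - 5)*(j^4 - 9*j^3 + 25*j^2 - 27*j + 10) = (j - 5)*(j - 1)*(j^3 - 8*j^2 + 17*j - 10) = (j - 5)^2*(j - 1)*(j^2 - 3*j + 2) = (j - 5)^2*(j - 1)^2*(j - 2)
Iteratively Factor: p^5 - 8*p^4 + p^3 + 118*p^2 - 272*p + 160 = (p - 2)*(p^4 - 6*p^3 - 11*p^2 + 96*p - 80) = (p - 5)*(p - 2)*(p^3 - p^2 - 16*p + 16) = (p - 5)*(p - 2)*(p - 1)*(p^2 - 16) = (p - 5)*(p - 2)*(p - 1)*(p + 4)*(p - 4)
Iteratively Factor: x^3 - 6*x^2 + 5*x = (x - 1)*(x^2 - 5*x) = (x - 5)*(x - 1)*(x)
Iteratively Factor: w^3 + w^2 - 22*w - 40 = (w - 5)*(w^2 + 6*w + 8) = (w - 5)*(w + 2)*(w + 4)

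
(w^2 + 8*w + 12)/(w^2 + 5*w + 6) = (w + 6)/(w + 3)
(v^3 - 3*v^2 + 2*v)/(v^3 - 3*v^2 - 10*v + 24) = v*(v - 1)/(v^2 - v - 12)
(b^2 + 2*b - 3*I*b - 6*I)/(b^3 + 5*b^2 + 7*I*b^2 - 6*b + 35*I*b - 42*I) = (b^2 + b*(2 - 3*I) - 6*I)/(b^3 + b^2*(5 + 7*I) + b*(-6 + 35*I) - 42*I)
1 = 1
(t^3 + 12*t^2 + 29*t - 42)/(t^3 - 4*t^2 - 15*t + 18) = (t^2 + 13*t + 42)/(t^2 - 3*t - 18)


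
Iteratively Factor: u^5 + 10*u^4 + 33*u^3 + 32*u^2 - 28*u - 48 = (u + 3)*(u^4 + 7*u^3 + 12*u^2 - 4*u - 16) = (u + 3)*(u + 4)*(u^3 + 3*u^2 - 4) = (u + 2)*(u + 3)*(u + 4)*(u^2 + u - 2) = (u - 1)*(u + 2)*(u + 3)*(u + 4)*(u + 2)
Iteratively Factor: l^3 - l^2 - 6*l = (l)*(l^2 - l - 6) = l*(l + 2)*(l - 3)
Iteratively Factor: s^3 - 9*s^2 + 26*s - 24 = (s - 2)*(s^2 - 7*s + 12) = (s - 3)*(s - 2)*(s - 4)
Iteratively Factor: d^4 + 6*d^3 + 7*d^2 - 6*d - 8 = (d + 4)*(d^3 + 2*d^2 - d - 2) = (d - 1)*(d + 4)*(d^2 + 3*d + 2) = (d - 1)*(d + 1)*(d + 4)*(d + 2)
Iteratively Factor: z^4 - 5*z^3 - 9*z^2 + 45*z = (z - 3)*(z^3 - 2*z^2 - 15*z) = z*(z - 3)*(z^2 - 2*z - 15) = z*(z - 5)*(z - 3)*(z + 3)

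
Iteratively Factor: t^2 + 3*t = (t)*(t + 3)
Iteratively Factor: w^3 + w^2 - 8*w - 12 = (w + 2)*(w^2 - w - 6) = (w + 2)^2*(w - 3)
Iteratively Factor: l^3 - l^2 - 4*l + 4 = (l - 2)*(l^2 + l - 2) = (l - 2)*(l - 1)*(l + 2)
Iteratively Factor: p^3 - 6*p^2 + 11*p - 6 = (p - 1)*(p^2 - 5*p + 6) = (p - 2)*(p - 1)*(p - 3)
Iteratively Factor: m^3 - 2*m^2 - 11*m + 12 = (m - 1)*(m^2 - m - 12) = (m - 1)*(m + 3)*(m - 4)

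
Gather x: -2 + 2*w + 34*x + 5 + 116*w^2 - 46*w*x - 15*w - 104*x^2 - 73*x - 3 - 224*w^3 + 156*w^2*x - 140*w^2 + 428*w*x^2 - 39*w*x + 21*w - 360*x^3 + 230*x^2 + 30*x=-224*w^3 - 24*w^2 + 8*w - 360*x^3 + x^2*(428*w + 126) + x*(156*w^2 - 85*w - 9)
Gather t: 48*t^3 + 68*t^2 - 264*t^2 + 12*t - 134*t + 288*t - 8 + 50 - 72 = 48*t^3 - 196*t^2 + 166*t - 30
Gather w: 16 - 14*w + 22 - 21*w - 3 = 35 - 35*w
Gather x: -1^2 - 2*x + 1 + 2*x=0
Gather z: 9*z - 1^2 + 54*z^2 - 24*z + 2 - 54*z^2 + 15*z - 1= 0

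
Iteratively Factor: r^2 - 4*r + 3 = (r - 1)*(r - 3)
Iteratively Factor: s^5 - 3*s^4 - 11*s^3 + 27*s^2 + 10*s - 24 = (s + 3)*(s^4 - 6*s^3 + 7*s^2 + 6*s - 8) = (s - 2)*(s + 3)*(s^3 - 4*s^2 - s + 4) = (s - 4)*(s - 2)*(s + 3)*(s^2 - 1) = (s - 4)*(s - 2)*(s - 1)*(s + 3)*(s + 1)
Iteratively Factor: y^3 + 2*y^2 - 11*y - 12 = (y + 1)*(y^2 + y - 12) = (y + 1)*(y + 4)*(y - 3)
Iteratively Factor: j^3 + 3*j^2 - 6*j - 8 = (j - 2)*(j^2 + 5*j + 4) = (j - 2)*(j + 4)*(j + 1)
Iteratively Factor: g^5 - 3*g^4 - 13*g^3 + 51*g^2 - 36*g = (g - 1)*(g^4 - 2*g^3 - 15*g^2 + 36*g) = (g - 1)*(g + 4)*(g^3 - 6*g^2 + 9*g) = g*(g - 1)*(g + 4)*(g^2 - 6*g + 9) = g*(g - 3)*(g - 1)*(g + 4)*(g - 3)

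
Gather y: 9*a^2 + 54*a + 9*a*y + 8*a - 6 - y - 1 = 9*a^2 + 62*a + y*(9*a - 1) - 7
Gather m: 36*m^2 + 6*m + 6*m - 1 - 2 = 36*m^2 + 12*m - 3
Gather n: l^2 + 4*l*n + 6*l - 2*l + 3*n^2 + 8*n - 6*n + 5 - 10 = l^2 + 4*l + 3*n^2 + n*(4*l + 2) - 5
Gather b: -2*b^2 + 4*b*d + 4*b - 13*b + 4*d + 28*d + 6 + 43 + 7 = -2*b^2 + b*(4*d - 9) + 32*d + 56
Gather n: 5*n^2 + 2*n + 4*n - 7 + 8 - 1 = 5*n^2 + 6*n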